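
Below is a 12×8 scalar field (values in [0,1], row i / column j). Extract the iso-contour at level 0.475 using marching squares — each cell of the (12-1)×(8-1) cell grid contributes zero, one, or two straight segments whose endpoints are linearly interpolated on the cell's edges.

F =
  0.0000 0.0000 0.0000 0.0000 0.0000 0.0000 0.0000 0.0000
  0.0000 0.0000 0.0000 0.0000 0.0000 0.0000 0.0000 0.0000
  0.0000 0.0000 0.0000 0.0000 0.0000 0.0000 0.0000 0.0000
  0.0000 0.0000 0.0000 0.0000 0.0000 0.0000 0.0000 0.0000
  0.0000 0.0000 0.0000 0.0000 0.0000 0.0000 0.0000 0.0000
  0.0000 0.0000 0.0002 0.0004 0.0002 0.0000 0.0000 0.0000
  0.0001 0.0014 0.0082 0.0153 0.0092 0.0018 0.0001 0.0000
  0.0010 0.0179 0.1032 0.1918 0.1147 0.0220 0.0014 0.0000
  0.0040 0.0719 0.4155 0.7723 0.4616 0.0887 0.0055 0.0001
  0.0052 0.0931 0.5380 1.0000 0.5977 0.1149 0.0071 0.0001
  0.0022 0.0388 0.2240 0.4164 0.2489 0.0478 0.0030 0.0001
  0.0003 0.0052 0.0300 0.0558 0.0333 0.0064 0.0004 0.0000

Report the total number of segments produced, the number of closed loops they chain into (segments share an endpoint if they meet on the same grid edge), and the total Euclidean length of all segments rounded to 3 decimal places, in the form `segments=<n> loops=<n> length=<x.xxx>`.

cell (7,2): code 0100 → (7.488,3.000)–(8.000,2.167)
cell (7,3): code 1000 → (8.000,3.957)–(7.488,3.000)
cell (8,1): code 0100 → (8.486,2.000)–(9.000,1.858)
cell (8,2): code 1110 → (8.000,2.167)–(8.486,2.000)
cell (8,3): code 1101 → (8.098,4.000)–(8.000,3.957)
cell (8,4): code 1000 → (9.000,4.254)–(8.098,4.000)
cell (9,1): code 0010 → (9.000,1.858)–(9.201,2.000)
cell (9,2): code 0011 → (9.201,2.000)–(9.900,3.000)
cell (9,3): code 0011 → (9.900,3.000)–(9.352,4.000)
cell (9,4): code 0001 → (9.352,4.000)–(9.000,4.254)
total: 10 segments, chained into 1 closed loop(s), length Σ = 7.194320

segments=10 loops=1 length=7.194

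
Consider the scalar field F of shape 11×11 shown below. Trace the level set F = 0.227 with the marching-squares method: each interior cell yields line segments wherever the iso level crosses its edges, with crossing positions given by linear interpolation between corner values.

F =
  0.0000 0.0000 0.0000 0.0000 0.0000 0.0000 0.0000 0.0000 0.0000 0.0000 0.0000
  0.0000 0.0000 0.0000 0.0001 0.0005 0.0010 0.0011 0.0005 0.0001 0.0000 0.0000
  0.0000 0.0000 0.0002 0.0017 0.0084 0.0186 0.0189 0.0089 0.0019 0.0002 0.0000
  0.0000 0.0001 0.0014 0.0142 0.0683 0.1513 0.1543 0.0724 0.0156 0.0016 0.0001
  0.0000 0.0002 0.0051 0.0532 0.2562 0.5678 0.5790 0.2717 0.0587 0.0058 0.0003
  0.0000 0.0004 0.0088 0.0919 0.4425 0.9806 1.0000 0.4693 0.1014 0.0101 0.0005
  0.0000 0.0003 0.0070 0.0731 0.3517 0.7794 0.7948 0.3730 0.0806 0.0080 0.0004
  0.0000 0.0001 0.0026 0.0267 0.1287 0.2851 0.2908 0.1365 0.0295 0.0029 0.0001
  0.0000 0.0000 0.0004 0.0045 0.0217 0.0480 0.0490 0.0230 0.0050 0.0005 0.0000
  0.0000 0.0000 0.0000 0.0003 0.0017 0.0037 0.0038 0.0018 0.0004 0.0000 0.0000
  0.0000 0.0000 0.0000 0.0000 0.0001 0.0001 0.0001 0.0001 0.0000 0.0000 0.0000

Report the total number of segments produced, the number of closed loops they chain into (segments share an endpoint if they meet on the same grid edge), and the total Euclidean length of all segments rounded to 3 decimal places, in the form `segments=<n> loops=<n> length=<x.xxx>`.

segments=16 loops=1 length=13.029

cell (3,3): code 0100 → (3.845,4.000)–(4.000,3.856)
cell (3,4): code 1100 → (3.182,5.000)–(3.845,4.000)
cell (3,5): code 1100 → (3.171,6.000)–(3.182,5.000)
cell (3,6): code 1100 → (3.776,7.000)–(3.171,6.000)
cell (3,7): code 1000 → (4.000,7.210)–(3.776,7.000)
cell (4,3): code 0110 → (4.000,3.856)–(5.000,3.385)
cell (4,7): code 1001 → (5.000,7.659)–(4.000,7.210)
cell (5,3): code 0110 → (5.000,3.385)–(6.000,3.552)
cell (5,7): code 1001 → (6.000,7.499)–(5.000,7.659)
cell (6,3): code 0010 → (6.000,3.552)–(6.559,4.000)
cell (6,4): code 0111 → (6.559,4.000)–(7.000,4.629)
cell (6,6): code 1011 → (7.000,6.413)–(6.617,7.000)
cell (6,7): code 0001 → (6.617,7.000)–(6.000,7.499)
cell (7,4): code 0010 → (7.000,4.629)–(7.245,5.000)
cell (7,5): code 0011 → (7.245,5.000)–(7.264,6.000)
cell (7,6): code 0001 → (7.264,6.000)–(7.000,6.413)
total: 16 segments, chained into 1 closed loop(s), length Σ = 13.029013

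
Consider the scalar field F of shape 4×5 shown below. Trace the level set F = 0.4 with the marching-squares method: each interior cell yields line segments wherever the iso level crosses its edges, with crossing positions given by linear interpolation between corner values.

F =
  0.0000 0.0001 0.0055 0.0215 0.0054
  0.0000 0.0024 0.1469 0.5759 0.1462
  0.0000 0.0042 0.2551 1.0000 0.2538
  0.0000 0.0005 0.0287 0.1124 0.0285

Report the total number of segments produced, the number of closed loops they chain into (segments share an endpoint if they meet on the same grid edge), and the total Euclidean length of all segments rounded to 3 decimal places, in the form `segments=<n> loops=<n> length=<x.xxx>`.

segments=6 loops=1 length=5.289

cell (0,2): code 0100 → (0.683,3.000)–(1.000,2.590)
cell (0,3): code 1000 → (1.000,3.409)–(0.683,3.000)
cell (1,2): code 0110 → (1.000,2.590)–(2.000,2.195)
cell (1,3): code 1001 → (2.000,3.804)–(1.000,3.409)
cell (2,2): code 0010 → (2.000,2.195)–(2.676,3.000)
cell (2,3): code 0001 → (2.676,3.000)–(2.000,3.804)
total: 6 segments, chained into 1 closed loop(s), length Σ = 5.288810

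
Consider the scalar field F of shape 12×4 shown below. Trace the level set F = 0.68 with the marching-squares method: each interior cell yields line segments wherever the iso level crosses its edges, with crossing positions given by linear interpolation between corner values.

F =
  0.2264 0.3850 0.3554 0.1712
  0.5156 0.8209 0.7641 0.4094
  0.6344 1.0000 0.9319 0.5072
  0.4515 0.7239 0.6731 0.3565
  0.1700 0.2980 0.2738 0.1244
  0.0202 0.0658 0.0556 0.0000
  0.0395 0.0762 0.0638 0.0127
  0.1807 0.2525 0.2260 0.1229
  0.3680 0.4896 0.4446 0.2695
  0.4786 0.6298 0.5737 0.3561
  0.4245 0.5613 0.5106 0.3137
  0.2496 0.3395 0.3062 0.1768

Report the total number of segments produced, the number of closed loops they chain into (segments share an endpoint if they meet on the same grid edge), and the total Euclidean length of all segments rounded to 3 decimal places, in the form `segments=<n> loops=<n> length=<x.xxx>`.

cell (0,0): code 0100 → (0.677,1.000)–(1.000,0.538)
cell (0,1): code 1100 → (0.794,2.000)–(0.677,1.000)
cell (0,2): code 1000 → (1.000,2.237)–(0.794,2.000)
cell (1,0): code 0110 → (1.000,0.538)–(2.000,0.125)
cell (1,2): code 1001 → (2.000,2.593)–(1.000,2.237)
cell (2,0): code 0110 → (2.000,0.125)–(3.000,0.839)
cell (2,1): code 1011 → (3.000,1.864)–(2.973,2.000)
cell (2,2): code 0001 → (2.973,2.000)–(2.000,2.593)
cell (3,0): code 0010 → (3.000,0.839)–(3.103,1.000)
cell (3,1): code 0001 → (3.103,1.000)–(3.000,1.864)
total: 10 segments, chained into 1 closed loop(s), length Σ = 7.596618

segments=10 loops=1 length=7.597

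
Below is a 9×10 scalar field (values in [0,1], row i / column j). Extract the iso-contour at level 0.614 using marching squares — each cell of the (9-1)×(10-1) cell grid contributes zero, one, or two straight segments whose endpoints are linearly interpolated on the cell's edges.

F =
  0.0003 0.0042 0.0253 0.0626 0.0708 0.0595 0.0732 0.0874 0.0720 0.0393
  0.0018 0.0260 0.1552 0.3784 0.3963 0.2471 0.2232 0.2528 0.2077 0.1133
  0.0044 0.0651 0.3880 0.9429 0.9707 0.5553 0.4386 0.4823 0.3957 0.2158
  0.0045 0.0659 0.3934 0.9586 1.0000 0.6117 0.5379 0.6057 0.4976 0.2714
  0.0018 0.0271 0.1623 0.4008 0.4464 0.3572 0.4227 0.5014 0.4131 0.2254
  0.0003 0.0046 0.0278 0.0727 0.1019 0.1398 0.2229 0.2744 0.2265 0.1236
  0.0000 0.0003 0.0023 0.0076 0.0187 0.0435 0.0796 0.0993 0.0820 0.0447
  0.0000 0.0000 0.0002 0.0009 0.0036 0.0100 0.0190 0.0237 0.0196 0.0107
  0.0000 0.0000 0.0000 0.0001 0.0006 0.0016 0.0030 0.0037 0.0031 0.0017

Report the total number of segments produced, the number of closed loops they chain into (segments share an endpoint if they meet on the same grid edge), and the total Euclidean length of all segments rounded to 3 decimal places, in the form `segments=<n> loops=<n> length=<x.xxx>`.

cell (1,2): code 0100 → (1.417,3.000)–(2.000,2.407)
cell (1,3): code 1100 → (1.379,4.000)–(1.417,3.000)
cell (1,4): code 1000 → (2.000,4.859)–(1.379,4.000)
cell (2,2): code 0110 → (2.000,2.407)–(3.000,2.390)
cell (2,4): code 1001 → (3.000,4.994)–(2.000,4.859)
cell (3,2): code 0010 → (3.000,2.390)–(3.618,3.000)
cell (3,3): code 0011 → (3.618,3.000)–(3.697,4.000)
cell (3,4): code 0001 → (3.697,4.000)–(3.000,4.994)
total: 8 segments, chained into 1 closed loop(s), length Σ = 7.986207

segments=8 loops=1 length=7.986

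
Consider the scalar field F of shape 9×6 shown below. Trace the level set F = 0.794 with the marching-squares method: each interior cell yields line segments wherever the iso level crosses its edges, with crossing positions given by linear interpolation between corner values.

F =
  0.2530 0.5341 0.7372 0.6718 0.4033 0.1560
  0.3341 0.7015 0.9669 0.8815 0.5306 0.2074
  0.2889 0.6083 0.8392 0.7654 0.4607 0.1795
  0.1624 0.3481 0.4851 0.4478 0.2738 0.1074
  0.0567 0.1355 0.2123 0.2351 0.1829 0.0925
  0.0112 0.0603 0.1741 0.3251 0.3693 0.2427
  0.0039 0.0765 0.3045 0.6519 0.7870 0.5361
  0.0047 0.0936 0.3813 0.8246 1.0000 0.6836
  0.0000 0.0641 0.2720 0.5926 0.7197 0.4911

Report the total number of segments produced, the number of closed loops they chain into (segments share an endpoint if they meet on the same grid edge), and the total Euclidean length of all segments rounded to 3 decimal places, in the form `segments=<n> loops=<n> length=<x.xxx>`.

segments=14 loops=2 length=10.677

cell (0,1): code 0100 → (0.247,2.000)–(1.000,1.349)
cell (0,2): code 1100 → (0.583,3.000)–(0.247,2.000)
cell (0,3): code 1000 → (1.000,3.249)–(0.583,3.000)
cell (1,1): code 0110 → (1.000,1.349)–(2.000,1.804)
cell (1,2): code 1011 → (2.000,2.612)–(1.754,3.000)
cell (1,3): code 0001 → (1.754,3.000)–(1.000,3.249)
cell (2,1): code 0010 → (2.000,1.804)–(2.128,2.000)
cell (2,2): code 0001 → (2.128,2.000)–(2.000,2.612)
cell (6,2): code 0100 → (6.823,3.000)–(7.000,2.931)
cell (6,3): code 1100 → (6.033,4.000)–(6.823,3.000)
cell (6,4): code 1000 → (7.000,4.651)–(6.033,4.000)
cell (7,2): code 0010 → (7.000,2.931)–(7.132,3.000)
cell (7,3): code 0011 → (7.132,3.000)–(7.735,4.000)
cell (7,4): code 0001 → (7.735,4.000)–(7.000,4.651)
total: 14 segments, chained into 2 closed loop(s), length Σ = 10.676520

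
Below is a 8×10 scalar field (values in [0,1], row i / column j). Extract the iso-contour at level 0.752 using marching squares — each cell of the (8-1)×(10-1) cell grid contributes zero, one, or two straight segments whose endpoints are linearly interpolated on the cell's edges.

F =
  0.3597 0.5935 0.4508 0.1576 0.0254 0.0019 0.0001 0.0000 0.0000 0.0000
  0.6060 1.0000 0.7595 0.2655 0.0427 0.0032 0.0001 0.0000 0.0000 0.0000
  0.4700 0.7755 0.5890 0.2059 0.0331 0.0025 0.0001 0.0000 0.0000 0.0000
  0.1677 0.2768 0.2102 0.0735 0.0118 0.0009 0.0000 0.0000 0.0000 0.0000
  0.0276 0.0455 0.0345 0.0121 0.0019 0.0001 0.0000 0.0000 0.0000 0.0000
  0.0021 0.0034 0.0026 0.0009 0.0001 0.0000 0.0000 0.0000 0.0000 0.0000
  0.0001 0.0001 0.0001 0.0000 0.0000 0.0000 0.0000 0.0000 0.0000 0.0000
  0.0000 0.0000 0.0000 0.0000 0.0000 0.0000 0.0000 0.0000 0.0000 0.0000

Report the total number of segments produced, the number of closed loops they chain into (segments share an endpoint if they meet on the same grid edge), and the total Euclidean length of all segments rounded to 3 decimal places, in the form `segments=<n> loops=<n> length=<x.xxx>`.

segments=8 loops=1 length=4.773

cell (0,0): code 0100 → (0.390,1.000)–(1.000,0.371)
cell (0,1): code 1100 → (0.976,2.000)–(0.390,1.000)
cell (0,2): code 1000 → (1.000,2.015)–(0.976,2.000)
cell (1,0): code 0110 → (1.000,0.371)–(2.000,0.923)
cell (1,1): code 1011 → (2.000,1.126)–(1.044,2.000)
cell (1,2): code 0001 → (1.044,2.000)–(1.000,2.015)
cell (2,0): code 0010 → (2.000,0.923)–(2.047,1.000)
cell (2,1): code 0001 → (2.047,1.000)–(2.000,1.126)
total: 8 segments, chained into 1 closed loop(s), length Σ = 4.773246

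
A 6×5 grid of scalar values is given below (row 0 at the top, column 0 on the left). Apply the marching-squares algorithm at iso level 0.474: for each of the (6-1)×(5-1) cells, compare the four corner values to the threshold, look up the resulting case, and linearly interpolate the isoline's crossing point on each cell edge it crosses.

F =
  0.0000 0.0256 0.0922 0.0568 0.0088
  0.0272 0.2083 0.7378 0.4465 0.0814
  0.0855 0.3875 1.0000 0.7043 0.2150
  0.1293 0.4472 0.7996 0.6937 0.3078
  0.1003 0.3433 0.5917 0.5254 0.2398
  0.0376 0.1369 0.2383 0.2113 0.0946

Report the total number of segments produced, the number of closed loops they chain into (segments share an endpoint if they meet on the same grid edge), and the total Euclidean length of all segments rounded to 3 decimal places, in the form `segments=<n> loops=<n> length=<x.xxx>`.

cell (0,1): code 0100 → (0.591,2.000)–(1.000,1.502)
cell (0,2): code 1000 → (1.000,2.906)–(0.591,2.000)
cell (1,1): code 0110 → (1.000,1.502)–(2.000,1.141)
cell (1,2): code 1101 → (1.107,3.000)–(1.000,2.906)
cell (1,3): code 1000 → (2.000,3.471)–(1.107,3.000)
cell (2,1): code 0110 → (2.000,1.141)–(3.000,1.076)
cell (2,3): code 1001 → (3.000,3.569)–(2.000,3.471)
cell (3,1): code 0110 → (3.000,1.076)–(4.000,1.526)
cell (3,3): code 1001 → (4.000,3.180)–(3.000,3.569)
cell (4,1): code 0010 → (4.000,1.526)–(4.333,2.000)
cell (4,2): code 0011 → (4.333,2.000)–(4.164,3.000)
cell (4,3): code 0001 → (4.164,3.000)–(4.000,3.180)
total: 12 segments, chained into 1 closed loop(s), length Σ = 9.866451

segments=12 loops=1 length=9.866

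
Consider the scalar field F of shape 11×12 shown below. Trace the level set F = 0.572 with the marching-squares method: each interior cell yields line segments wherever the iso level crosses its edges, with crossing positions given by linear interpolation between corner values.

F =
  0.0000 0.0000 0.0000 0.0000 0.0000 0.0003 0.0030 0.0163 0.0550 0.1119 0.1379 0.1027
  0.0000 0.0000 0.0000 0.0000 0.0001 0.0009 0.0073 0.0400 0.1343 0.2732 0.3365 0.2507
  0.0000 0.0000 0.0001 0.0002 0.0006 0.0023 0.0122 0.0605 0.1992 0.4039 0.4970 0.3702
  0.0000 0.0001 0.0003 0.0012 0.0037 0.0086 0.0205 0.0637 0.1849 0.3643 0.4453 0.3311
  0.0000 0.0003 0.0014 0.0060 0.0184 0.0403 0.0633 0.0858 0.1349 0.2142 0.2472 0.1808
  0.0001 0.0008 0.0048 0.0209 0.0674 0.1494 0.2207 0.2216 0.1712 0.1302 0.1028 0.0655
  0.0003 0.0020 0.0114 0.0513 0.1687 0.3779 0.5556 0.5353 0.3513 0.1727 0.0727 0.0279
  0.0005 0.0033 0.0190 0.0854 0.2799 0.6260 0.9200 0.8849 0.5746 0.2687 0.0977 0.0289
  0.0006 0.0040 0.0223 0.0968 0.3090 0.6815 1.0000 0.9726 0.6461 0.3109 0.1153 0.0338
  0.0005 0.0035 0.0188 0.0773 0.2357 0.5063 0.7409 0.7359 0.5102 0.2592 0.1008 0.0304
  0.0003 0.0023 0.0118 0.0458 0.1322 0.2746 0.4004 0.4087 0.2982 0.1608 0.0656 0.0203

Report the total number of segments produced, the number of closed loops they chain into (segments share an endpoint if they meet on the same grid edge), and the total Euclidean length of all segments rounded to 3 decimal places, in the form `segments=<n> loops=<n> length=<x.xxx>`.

cell (6,4): code 0100 → (6.782,5.000)–(7.000,4.844)
cell (6,5): code 1100 → (6.045,6.000)–(6.782,5.000)
cell (6,6): code 1100 → (6.105,7.000)–(6.045,6.000)
cell (6,7): code 1100 → (6.988,8.000)–(6.105,7.000)
cell (6,8): code 1000 → (7.000,8.008)–(6.988,8.000)
cell (7,4): code 0110 → (7.000,4.844)–(8.000,4.706)
cell (7,8): code 1001 → (8.000,8.221)–(7.000,8.008)
cell (8,4): code 0010 → (8.000,4.706)–(8.625,5.000)
cell (8,5): code 0111 → (8.625,5.000)–(9.000,5.280)
cell (8,7): code 1011 → (9.000,7.726)–(8.545,8.000)
cell (8,8): code 0001 → (8.545,8.000)–(8.000,8.221)
cell (9,5): code 0010 → (9.000,5.280)–(9.496,6.000)
cell (9,6): code 0011 → (9.496,6.000)–(9.501,7.000)
cell (9,7): code 0001 → (9.501,7.000)–(9.000,7.726)
total: 14 segments, chained into 1 closed loop(s), length Σ = 10.926951

segments=14 loops=1 length=10.927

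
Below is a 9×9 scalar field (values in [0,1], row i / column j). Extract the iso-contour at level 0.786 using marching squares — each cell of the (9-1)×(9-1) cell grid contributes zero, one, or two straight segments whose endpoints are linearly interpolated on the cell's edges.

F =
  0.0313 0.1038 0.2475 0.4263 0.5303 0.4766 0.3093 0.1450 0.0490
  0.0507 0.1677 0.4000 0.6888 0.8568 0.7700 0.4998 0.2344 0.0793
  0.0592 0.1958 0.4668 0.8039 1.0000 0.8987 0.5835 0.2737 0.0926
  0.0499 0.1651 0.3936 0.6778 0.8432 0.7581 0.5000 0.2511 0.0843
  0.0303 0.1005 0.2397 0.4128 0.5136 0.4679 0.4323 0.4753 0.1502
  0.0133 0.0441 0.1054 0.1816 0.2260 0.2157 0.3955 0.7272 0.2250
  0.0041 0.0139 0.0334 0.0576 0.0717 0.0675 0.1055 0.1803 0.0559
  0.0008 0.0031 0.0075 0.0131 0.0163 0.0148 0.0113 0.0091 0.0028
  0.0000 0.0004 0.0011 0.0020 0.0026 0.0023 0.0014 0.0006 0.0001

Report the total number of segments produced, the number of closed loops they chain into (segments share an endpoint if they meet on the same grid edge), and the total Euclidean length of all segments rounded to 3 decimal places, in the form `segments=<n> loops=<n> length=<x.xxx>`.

cell (0,3): code 0100 → (0.783,4.000)–(1.000,3.579)
cell (0,4): code 1000 → (1.000,4.816)–(0.783,4.000)
cell (1,2): code 0100 → (1.844,3.000)–(2.000,2.947)
cell (1,3): code 1110 → (1.000,3.579)–(1.844,3.000)
cell (1,4): code 1101 → (1.124,5.000)–(1.000,4.816)
cell (1,5): code 1000 → (2.000,5.358)–(1.124,5.000)
cell (2,2): code 0010 → (2.000,2.947)–(2.142,3.000)
cell (2,3): code 0111 → (2.142,3.000)–(3.000,3.654)
cell (2,4): code 1011 → (3.000,4.672)–(2.802,5.000)
cell (2,5): code 0001 → (2.802,5.000)–(2.000,5.358)
cell (3,3): code 0010 → (3.000,3.654)–(3.174,4.000)
cell (3,4): code 0001 → (3.174,4.000)–(3.000,4.672)
total: 12 segments, chained into 1 closed loop(s), length Σ = 7.246723

segments=12 loops=1 length=7.247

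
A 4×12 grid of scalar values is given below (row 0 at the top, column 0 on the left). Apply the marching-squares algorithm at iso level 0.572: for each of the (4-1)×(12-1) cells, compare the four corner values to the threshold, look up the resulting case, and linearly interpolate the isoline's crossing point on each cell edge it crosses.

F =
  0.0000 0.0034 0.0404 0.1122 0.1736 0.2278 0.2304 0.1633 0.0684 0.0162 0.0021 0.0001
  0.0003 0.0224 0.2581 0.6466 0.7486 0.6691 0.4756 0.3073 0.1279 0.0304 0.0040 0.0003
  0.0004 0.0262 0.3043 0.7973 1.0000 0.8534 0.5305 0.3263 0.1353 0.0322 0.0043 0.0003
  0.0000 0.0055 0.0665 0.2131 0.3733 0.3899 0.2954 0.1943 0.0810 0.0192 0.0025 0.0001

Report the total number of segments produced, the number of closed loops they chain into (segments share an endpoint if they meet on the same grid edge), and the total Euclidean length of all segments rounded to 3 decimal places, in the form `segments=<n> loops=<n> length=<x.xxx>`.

cell (0,2): code 0100 → (0.860,3.000)–(1.000,2.808)
cell (0,3): code 1100 → (0.693,4.000)–(0.860,3.000)
cell (0,4): code 1100 → (0.780,5.000)–(0.693,4.000)
cell (0,5): code 1000 → (1.000,5.502)–(0.780,5.000)
cell (1,2): code 0110 → (1.000,2.808)–(2.000,2.543)
cell (1,5): code 1001 → (2.000,5.871)–(1.000,5.502)
cell (2,2): code 0010 → (2.000,2.543)–(2.386,3.000)
cell (2,3): code 0011 → (2.386,3.000)–(2.683,4.000)
cell (2,4): code 0011 → (2.683,4.000)–(2.607,5.000)
cell (2,5): code 0001 → (2.607,5.000)–(2.000,5.871)
total: 10 segments, chained into 1 closed loop(s), length Σ = 8.609910

segments=10 loops=1 length=8.610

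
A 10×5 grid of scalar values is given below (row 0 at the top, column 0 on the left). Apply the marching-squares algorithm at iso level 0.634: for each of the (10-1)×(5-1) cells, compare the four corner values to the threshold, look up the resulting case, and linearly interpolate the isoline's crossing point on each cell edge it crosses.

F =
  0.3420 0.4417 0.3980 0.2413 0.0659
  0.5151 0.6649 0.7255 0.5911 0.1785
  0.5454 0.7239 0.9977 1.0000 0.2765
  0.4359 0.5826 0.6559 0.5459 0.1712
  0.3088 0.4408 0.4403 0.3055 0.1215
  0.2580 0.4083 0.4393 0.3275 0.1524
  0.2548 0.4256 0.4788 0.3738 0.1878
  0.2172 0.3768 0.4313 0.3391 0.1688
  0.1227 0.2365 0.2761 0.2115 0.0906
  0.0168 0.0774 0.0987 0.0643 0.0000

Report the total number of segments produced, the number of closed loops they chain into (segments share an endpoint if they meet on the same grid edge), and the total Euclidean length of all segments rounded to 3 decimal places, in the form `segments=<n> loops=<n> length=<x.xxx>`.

cell (0,0): code 0100 → (0.862,1.000)–(1.000,0.794)
cell (0,1): code 1100 → (0.721,2.000)–(0.862,1.000)
cell (0,2): code 1000 → (1.000,2.681)–(0.721,2.000)
cell (1,0): code 0110 → (1.000,0.794)–(2.000,0.496)
cell (1,2): code 1101 → (1.105,3.000)–(1.000,2.681)
cell (1,3): code 1000 → (2.000,3.506)–(1.105,3.000)
cell (2,0): code 0010 → (2.000,0.496)–(2.636,1.000)
cell (2,1): code 0111 → (2.636,1.000)–(3.000,1.701)
cell (2,2): code 1011 → (3.000,2.199)–(2.806,3.000)
cell (2,3): code 0001 → (2.806,3.000)–(2.000,3.506)
cell (3,1): code 0010 → (3.000,1.701)–(3.102,2.000)
cell (3,2): code 0001 → (3.102,2.000)–(3.000,2.199)
total: 12 segments, chained into 1 closed loop(s), length Σ = 8.317785

segments=12 loops=1 length=8.318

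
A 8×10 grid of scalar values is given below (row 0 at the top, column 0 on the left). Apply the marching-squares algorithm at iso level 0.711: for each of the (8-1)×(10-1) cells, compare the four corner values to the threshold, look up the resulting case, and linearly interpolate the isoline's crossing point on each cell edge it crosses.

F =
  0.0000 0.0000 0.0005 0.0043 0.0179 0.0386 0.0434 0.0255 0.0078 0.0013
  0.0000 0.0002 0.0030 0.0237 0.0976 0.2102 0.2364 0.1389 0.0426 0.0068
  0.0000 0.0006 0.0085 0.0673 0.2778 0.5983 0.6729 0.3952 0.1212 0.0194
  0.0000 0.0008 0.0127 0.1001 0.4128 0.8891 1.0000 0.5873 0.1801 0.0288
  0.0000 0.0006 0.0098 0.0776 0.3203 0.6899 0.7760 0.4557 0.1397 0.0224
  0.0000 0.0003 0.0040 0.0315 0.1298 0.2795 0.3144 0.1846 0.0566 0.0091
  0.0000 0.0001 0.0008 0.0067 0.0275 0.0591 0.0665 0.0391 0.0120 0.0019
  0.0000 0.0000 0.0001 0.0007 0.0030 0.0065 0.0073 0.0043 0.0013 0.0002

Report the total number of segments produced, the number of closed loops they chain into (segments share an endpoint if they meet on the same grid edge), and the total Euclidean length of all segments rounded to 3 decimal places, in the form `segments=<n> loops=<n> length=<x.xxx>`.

cell (2,4): code 0100 → (2.388,5.000)–(3.000,4.626)
cell (2,5): code 1100 → (2.116,6.000)–(2.388,5.000)
cell (2,6): code 1000 → (3.000,6.700)–(2.116,6.000)
cell (3,4): code 0010 → (3.000,4.626)–(3.894,5.000)
cell (3,5): code 0111 → (3.894,5.000)–(4.000,5.245)
cell (3,6): code 1001 → (4.000,6.203)–(3.000,6.700)
cell (4,5): code 0010 → (4.000,5.245)–(4.141,6.000)
cell (4,6): code 0001 → (4.141,6.000)–(4.000,6.203)
total: 8 segments, chained into 1 closed loop(s), length Σ = 6.248942

segments=8 loops=1 length=6.249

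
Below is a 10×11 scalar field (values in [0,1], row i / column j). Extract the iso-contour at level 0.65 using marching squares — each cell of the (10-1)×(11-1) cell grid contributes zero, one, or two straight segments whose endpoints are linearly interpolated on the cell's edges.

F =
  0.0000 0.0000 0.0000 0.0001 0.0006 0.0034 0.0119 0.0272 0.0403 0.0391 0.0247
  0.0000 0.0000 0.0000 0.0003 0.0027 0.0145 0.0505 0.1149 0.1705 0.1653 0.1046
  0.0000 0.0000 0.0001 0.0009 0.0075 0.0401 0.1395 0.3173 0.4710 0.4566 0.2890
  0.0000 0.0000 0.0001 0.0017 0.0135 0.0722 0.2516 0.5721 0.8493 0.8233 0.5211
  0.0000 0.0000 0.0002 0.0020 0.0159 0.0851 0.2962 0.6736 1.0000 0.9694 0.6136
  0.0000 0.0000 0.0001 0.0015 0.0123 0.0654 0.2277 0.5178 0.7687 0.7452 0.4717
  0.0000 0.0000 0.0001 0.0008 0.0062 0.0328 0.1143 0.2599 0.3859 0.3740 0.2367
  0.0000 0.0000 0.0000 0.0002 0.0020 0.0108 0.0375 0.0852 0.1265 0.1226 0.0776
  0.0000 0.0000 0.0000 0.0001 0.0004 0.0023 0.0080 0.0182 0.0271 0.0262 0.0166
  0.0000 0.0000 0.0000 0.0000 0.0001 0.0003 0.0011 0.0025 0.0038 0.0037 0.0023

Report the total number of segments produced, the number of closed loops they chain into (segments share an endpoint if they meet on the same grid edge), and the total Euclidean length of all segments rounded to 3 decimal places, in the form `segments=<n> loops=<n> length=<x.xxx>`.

cell (2,7): code 0100 → (2.473,8.000)–(3.000,7.281)
cell (2,8): code 1100 → (2.527,9.000)–(2.473,8.000)
cell (2,9): code 1000 → (3.000,9.573)–(2.527,9.000)
cell (3,6): code 0100 → (3.767,7.000)–(4.000,6.937)
cell (3,7): code 1110 → (3.000,7.281)–(3.767,7.000)
cell (3,9): code 1001 → (4.000,9.898)–(3.000,9.573)
cell (4,6): code 0010 → (4.000,6.937)–(4.151,7.000)
cell (4,7): code 0111 → (4.151,7.000)–(5.000,7.527)
cell (4,9): code 1001 → (5.000,9.348)–(4.000,9.898)
cell (5,7): code 0010 → (5.000,7.527)–(5.310,8.000)
cell (5,8): code 0011 → (5.310,8.000)–(5.256,9.000)
cell (5,9): code 0001 → (5.256,9.000)–(5.000,9.348)
total: 12 segments, chained into 1 closed loop(s), length Σ = 9.048480

segments=12 loops=1 length=9.048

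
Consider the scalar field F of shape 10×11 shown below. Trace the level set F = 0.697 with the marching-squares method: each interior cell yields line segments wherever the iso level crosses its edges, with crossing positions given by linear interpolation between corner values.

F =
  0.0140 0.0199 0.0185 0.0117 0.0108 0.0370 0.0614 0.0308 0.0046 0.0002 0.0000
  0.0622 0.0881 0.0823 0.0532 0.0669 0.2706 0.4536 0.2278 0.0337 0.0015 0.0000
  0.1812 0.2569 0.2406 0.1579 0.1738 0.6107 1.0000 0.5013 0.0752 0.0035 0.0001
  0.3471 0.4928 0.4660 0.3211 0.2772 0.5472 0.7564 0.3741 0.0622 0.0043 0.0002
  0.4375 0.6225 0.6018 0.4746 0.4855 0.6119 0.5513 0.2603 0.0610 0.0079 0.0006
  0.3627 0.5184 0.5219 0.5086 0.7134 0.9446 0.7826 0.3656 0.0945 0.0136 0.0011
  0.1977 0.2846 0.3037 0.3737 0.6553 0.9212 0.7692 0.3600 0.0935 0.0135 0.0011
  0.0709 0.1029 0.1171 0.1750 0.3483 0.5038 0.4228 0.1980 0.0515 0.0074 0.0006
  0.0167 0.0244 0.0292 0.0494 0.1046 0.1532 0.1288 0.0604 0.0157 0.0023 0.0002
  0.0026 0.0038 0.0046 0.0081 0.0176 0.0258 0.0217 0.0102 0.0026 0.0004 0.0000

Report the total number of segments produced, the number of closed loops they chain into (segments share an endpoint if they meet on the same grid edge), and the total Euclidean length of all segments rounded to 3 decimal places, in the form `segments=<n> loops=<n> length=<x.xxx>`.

cell (1,5): code 0100 → (1.445,6.000)–(2.000,5.222)
cell (1,6): code 1000 → (2.000,6.608)–(1.445,6.000)
cell (2,5): code 0110 → (2.000,5.222)–(3.000,5.716)
cell (2,6): code 1001 → (3.000,6.155)–(2.000,6.608)
cell (3,5): code 0010 → (3.000,5.716)–(3.290,6.000)
cell (3,6): code 0001 → (3.290,6.000)–(3.000,6.155)
cell (4,3): code 0100 → (4.928,4.000)–(5.000,3.920)
cell (4,4): code 1100 → (4.256,5.000)–(4.928,4.000)
cell (4,5): code 1100 → (4.630,6.000)–(4.256,5.000)
cell (4,6): code 1000 → (5.000,6.205)–(4.630,6.000)
cell (5,3): code 0010 → (5.000,3.920)–(5.282,4.000)
cell (5,4): code 0111 → (5.282,4.000)–(6.000,4.157)
cell (5,6): code 1001 → (6.000,6.176)–(5.000,6.205)
cell (6,4): code 0010 → (6.000,4.157)–(6.537,5.000)
cell (6,5): code 0011 → (6.537,5.000)–(6.208,6.000)
cell (6,6): code 0001 → (6.208,6.000)–(6.000,6.176)
total: 16 segments, chained into 2 closed loop(s), length Σ = 11.882986

segments=16 loops=2 length=11.883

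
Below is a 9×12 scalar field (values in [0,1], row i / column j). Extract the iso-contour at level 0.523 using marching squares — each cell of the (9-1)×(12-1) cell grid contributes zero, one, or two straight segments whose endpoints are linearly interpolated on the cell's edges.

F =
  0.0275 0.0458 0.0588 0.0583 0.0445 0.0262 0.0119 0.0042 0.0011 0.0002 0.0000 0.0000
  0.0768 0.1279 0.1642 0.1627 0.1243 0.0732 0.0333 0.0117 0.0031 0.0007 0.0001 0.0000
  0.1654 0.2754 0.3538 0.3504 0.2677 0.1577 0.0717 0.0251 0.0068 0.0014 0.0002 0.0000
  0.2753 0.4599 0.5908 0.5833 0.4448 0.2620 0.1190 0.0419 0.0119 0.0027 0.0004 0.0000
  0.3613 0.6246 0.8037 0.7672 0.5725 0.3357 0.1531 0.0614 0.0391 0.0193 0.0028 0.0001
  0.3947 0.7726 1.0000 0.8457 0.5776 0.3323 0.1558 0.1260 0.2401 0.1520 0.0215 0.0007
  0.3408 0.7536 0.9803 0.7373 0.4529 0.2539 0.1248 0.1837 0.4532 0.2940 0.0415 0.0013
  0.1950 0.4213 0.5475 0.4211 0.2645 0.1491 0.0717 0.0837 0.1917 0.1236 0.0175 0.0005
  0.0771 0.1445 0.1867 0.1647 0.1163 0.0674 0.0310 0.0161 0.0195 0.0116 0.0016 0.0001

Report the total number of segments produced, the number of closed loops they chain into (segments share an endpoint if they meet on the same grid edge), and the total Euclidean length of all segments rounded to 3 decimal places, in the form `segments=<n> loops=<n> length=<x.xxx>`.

cell (2,1): code 0100 → (2.714,2.000)–(3.000,1.482)
cell (2,2): code 1100 → (2.741,3.000)–(2.714,2.000)
cell (2,3): code 1000 → (3.000,3.435)–(2.741,3.000)
cell (3,0): code 0100 → (3.383,1.000)–(4.000,0.614)
cell (3,1): code 1110 → (3.000,1.482)–(3.383,1.000)
cell (3,3): code 1101 → (3.612,4.000)–(3.000,3.435)
cell (3,4): code 1000 → (4.000,4.209)–(3.612,4.000)
cell (4,0): code 0110 → (4.000,0.614)–(5.000,0.340)
cell (4,4): code 1001 → (5.000,4.223)–(4.000,4.209)
cell (5,0): code 0110 → (5.000,0.340)–(6.000,0.441)
cell (5,3): code 1011 → (6.000,3.754)–(5.438,4.000)
cell (5,4): code 0001 → (5.438,4.000)–(5.000,4.223)
cell (6,0): code 0010 → (6.000,0.441)–(6.694,1.000)
cell (6,1): code 0111 → (6.694,1.000)–(7.000,1.806)
cell (6,2): code 1011 → (7.000,2.194)–(6.678,3.000)
cell (6,3): code 0001 → (6.678,3.000)–(6.000,3.754)
cell (7,1): code 0010 → (7.000,1.806)–(7.068,2.000)
cell (7,2): code 0001 → (7.068,2.000)–(7.000,2.194)
total: 18 segments, chained into 1 closed loop(s), length Σ = 12.908215

segments=18 loops=1 length=12.908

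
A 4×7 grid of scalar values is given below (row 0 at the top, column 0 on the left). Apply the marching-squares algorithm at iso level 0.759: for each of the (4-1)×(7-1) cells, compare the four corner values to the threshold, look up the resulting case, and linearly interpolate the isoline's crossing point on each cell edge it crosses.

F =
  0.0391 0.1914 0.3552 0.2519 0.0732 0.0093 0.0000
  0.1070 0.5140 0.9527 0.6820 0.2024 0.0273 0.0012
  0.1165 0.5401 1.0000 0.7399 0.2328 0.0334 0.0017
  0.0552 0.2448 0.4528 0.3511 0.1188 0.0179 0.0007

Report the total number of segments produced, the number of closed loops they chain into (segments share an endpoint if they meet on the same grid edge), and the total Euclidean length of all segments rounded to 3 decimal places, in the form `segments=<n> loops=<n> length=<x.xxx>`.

cell (0,1): code 0100 → (0.676,2.000)–(1.000,1.558)
cell (0,2): code 1000 → (1.000,2.716)–(0.676,2.000)
cell (1,1): code 0110 → (1.000,1.558)–(2.000,1.476)
cell (1,2): code 1001 → (2.000,2.927)–(1.000,2.716)
cell (2,1): code 0010 → (2.000,1.476)–(2.440,2.000)
cell (2,2): code 0001 → (2.440,2.000)–(2.000,2.927)
total: 6 segments, chained into 1 closed loop(s), length Σ = 5.069187

segments=6 loops=1 length=5.069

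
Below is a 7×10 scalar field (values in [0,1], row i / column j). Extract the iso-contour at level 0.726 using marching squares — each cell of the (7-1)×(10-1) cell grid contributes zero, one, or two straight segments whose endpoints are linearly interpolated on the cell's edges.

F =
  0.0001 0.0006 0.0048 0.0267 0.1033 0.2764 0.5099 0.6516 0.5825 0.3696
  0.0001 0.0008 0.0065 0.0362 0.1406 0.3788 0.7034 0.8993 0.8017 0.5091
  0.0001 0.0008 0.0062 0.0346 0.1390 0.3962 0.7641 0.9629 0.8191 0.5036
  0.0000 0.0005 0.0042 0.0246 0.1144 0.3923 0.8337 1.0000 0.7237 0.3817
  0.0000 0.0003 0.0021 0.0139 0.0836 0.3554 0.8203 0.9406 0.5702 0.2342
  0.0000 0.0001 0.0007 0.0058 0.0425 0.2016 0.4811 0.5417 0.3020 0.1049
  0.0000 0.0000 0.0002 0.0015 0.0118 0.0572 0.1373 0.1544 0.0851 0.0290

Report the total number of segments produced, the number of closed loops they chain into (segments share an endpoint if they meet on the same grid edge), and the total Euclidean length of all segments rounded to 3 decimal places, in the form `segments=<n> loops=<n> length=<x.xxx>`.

cell (0,6): code 0100 → (0.300,7.000)–(1.000,6.115)
cell (0,7): code 1100 → (0.655,8.000)–(0.300,7.000)
cell (0,8): code 1000 → (1.000,8.259)–(0.655,8.000)
cell (1,5): code 0100 → (1.372,6.000)–(2.000,5.896)
cell (1,6): code 1110 → (1.000,6.115)–(1.372,6.000)
cell (1,8): code 1001 → (2.000,8.295)–(1.000,8.259)
cell (2,5): code 0110 → (2.000,5.896)–(3.000,5.756)
cell (2,7): code 1011 → (3.000,7.992)–(2.976,8.000)
cell (2,8): code 0001 → (2.976,8.000)–(2.000,8.295)
cell (3,5): code 0110 → (3.000,5.756)–(4.000,5.797)
cell (3,7): code 1001 → (4.000,7.579)–(3.000,7.992)
cell (4,5): code 0010 → (4.000,5.797)–(4.278,6.000)
cell (4,6): code 0011 → (4.278,6.000)–(4.538,7.000)
cell (4,7): code 0001 → (4.538,7.000)–(4.000,7.579)
total: 14 segments, chained into 1 closed loop(s), length Σ = 10.952250

segments=14 loops=1 length=10.952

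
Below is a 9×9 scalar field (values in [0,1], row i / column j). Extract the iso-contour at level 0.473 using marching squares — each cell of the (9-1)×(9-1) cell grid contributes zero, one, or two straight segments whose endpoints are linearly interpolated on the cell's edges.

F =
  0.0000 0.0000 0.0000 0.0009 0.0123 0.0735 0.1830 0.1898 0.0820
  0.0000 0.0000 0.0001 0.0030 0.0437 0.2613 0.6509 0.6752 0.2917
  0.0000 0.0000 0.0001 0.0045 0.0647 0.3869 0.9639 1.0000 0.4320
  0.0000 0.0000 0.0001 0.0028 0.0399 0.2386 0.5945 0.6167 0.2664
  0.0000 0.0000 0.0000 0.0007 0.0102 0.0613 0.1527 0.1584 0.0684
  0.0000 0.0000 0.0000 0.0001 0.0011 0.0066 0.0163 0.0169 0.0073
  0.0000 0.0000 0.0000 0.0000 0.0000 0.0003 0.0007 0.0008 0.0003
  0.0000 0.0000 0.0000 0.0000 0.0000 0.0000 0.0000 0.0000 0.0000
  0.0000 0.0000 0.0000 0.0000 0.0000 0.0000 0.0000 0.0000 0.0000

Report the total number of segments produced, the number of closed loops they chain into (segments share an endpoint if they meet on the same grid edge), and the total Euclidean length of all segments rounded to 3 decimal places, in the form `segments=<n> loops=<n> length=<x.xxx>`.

cell (0,5): code 0100 → (0.620,6.000)–(1.000,5.543)
cell (0,6): code 1100 → (0.583,7.000)–(0.620,6.000)
cell (0,7): code 1000 → (1.000,7.527)–(0.583,7.000)
cell (1,5): code 0110 → (1.000,5.543)–(2.000,5.149)
cell (1,7): code 1001 → (2.000,7.928)–(1.000,7.527)
cell (2,5): code 0110 → (2.000,5.149)–(3.000,5.659)
cell (2,7): code 1001 → (3.000,7.410)–(2.000,7.928)
cell (3,5): code 0010 → (3.000,5.659)–(3.275,6.000)
cell (3,6): code 0011 → (3.275,6.000)–(3.314,7.000)
cell (3,7): code 0001 → (3.314,7.000)–(3.000,7.410)
total: 10 segments, chained into 1 closed loop(s), length Σ = 8.622651

segments=10 loops=1 length=8.623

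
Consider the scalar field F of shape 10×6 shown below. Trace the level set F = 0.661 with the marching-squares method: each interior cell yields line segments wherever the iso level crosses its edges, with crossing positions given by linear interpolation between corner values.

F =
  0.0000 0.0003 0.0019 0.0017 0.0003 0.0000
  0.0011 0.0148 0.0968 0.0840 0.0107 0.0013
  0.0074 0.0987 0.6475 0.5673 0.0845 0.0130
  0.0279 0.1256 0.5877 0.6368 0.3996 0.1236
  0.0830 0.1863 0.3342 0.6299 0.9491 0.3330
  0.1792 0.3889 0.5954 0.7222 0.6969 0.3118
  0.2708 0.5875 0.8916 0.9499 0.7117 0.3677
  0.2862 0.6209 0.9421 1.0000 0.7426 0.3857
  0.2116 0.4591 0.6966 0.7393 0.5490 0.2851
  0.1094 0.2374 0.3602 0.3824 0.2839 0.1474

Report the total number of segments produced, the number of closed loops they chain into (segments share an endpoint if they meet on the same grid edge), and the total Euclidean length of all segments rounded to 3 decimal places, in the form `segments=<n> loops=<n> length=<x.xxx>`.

segments=16 loops=1 length=12.842

cell (3,3): code 0100 → (3.476,4.000)–(4.000,3.097)
cell (3,4): code 1000 → (4.000,4.468)–(3.476,4.000)
cell (4,2): code 0100 → (4.337,3.000)–(5.000,2.517)
cell (4,3): code 1110 → (4.000,3.097)–(4.337,3.000)
cell (4,4): code 1001 → (5.000,4.093)–(4.000,4.468)
cell (5,1): code 0100 → (5.221,2.000)–(6.000,1.242)
cell (5,2): code 1110 → (5.000,2.517)–(5.221,2.000)
cell (5,4): code 1001 → (6.000,4.147)–(5.000,4.093)
cell (6,1): code 0110 → (6.000,1.242)–(7.000,1.125)
cell (6,4): code 1001 → (7.000,4.229)–(6.000,4.147)
cell (7,1): code 0110 → (7.000,1.125)–(8.000,1.850)
cell (7,3): code 1011 → (8.000,3.411)–(7.421,4.000)
cell (7,4): code 0001 → (7.421,4.000)–(7.000,4.229)
cell (8,1): code 0010 → (8.000,1.850)–(8.106,2.000)
cell (8,2): code 0011 → (8.106,2.000)–(8.219,3.000)
cell (8,3): code 0001 → (8.219,3.000)–(8.000,3.411)
total: 16 segments, chained into 1 closed loop(s), length Σ = 12.842403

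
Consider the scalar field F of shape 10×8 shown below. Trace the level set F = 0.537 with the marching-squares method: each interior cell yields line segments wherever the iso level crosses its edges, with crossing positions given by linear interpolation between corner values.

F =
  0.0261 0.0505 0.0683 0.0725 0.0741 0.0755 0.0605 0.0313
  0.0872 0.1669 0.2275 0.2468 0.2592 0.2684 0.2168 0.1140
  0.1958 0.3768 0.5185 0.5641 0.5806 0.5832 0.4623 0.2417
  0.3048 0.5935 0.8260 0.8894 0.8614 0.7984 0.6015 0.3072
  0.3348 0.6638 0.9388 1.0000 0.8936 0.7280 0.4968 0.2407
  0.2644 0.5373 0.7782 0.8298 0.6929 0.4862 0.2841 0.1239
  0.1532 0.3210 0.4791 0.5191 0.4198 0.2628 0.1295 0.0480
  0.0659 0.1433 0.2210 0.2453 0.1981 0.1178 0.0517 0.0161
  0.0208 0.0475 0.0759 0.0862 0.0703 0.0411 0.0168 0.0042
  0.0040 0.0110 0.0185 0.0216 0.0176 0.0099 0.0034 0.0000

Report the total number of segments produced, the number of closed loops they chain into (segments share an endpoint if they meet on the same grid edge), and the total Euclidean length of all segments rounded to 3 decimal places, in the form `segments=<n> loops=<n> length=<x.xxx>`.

cell (1,2): code 0100 → (1.915,3.000)–(2.000,2.406)
cell (1,3): code 1100 → (1.864,4.000)–(1.915,3.000)
cell (1,4): code 1100 → (1.853,5.000)–(1.864,4.000)
cell (1,5): code 1000 → (2.000,5.382)–(1.853,5.000)
cell (2,0): code 0100 → (2.739,1.000)–(3.000,0.804)
cell (2,1): code 1100 → (2.060,2.000)–(2.739,1.000)
cell (2,2): code 1110 → (2.000,2.406)–(2.060,2.000)
cell (2,5): code 1101 → (2.537,6.000)–(2.000,5.382)
cell (2,6): code 1000 → (3.000,6.219)–(2.537,6.000)
cell (3,0): code 0110 → (3.000,0.804)–(4.000,0.615)
cell (3,5): code 1011 → (4.000,5.826)–(3.616,6.000)
cell (3,6): code 0001 → (3.616,6.000)–(3.000,6.219)
cell (4,0): code 0110 → (4.000,0.615)–(5.000,0.999)
cell (4,4): code 1011 → (5.000,4.754)–(4.790,5.000)
cell (4,5): code 0001 → (4.790,5.000)–(4.000,5.826)
cell (5,0): code 0010 → (5.000,0.999)–(5.001,1.000)
cell (5,1): code 0011 → (5.001,1.000)–(5.806,2.000)
cell (5,2): code 0011 → (5.806,2.000)–(5.942,3.000)
cell (5,3): code 0011 → (5.942,3.000)–(5.571,4.000)
cell (5,4): code 0001 → (5.571,4.000)–(5.000,4.754)
total: 20 segments, chained into 1 closed loop(s), length Σ = 15.225232

segments=20 loops=1 length=15.225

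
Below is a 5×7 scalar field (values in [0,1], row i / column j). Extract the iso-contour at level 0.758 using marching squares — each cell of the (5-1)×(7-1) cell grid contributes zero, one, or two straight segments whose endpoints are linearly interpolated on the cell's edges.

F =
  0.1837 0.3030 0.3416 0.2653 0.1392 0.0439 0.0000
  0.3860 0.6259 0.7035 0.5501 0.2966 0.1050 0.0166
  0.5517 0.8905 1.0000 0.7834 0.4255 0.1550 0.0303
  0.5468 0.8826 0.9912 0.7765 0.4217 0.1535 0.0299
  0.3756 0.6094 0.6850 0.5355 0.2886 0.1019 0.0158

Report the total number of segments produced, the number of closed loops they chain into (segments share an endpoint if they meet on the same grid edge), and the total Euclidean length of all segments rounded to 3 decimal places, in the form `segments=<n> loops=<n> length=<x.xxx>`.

segments=10 loops=1 length=7.978

cell (1,0): code 0100 → (1.499,1.000)–(2.000,0.609)
cell (1,1): code 1100 → (1.184,2.000)–(1.499,1.000)
cell (1,2): code 1100 → (1.891,3.000)–(1.184,2.000)
cell (1,3): code 1000 → (2.000,3.071)–(1.891,3.000)
cell (2,0): code 0110 → (2.000,0.609)–(3.000,0.629)
cell (2,3): code 1001 → (3.000,3.052)–(2.000,3.071)
cell (3,0): code 0010 → (3.000,0.629)–(3.456,1.000)
cell (3,1): code 0011 → (3.456,1.000)–(3.762,2.000)
cell (3,2): code 0011 → (3.762,2.000)–(3.077,3.000)
cell (3,3): code 0001 → (3.077,3.000)–(3.000,3.052)
total: 10 segments, chained into 1 closed loop(s), length Σ = 7.977551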